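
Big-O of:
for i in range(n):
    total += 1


Per nesting level: O(n) = O(n)
Complexity: O(n)


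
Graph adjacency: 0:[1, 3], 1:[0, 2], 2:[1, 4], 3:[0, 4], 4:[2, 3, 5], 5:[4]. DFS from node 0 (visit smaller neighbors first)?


DFS stack-based: start with [0]
Visit order: [0, 1, 2, 4, 3, 5]


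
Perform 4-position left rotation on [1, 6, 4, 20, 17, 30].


Left rotate by 4: [17, 30, 1, 6, 4, 20]


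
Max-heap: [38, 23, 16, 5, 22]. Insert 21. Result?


Append 21: [38, 23, 16, 5, 22, 21]
Bubble up: swap idx 5(21) with idx 2(16)
Result: [38, 23, 21, 5, 22, 16]


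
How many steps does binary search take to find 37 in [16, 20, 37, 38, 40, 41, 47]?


Search for 37:
[0,6] mid=3 arr[3]=38
[0,2] mid=1 arr[1]=20
[2,2] mid=2 arr[2]=37
Total: 3 comparisons


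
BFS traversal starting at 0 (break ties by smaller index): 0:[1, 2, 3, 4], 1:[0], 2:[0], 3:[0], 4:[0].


BFS queue: start with [0]
Visit order: [0, 1, 2, 3, 4]


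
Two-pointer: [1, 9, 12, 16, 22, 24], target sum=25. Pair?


Two pointers: lo=0, hi=5
Found pair: (1, 24) summing to 25


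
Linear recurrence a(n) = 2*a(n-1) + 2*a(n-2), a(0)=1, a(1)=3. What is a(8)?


Build bottom-up:
...a(6)=448, a(7)=1224, a(8)=2*1224+2*448=3344


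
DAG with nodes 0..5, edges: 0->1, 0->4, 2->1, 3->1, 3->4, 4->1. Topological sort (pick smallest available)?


Kahn's algorithm, process smallest node first
Order: [0, 2, 3, 4, 1, 5]


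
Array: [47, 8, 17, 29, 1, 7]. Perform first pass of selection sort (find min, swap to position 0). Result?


After one pass: [1, 8, 17, 29, 47, 7]


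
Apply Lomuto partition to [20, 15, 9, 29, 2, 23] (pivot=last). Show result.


Elements <= 23 go left of pivot.
Result: [20, 15, 9, 2, 23, 29], pivot at index 4


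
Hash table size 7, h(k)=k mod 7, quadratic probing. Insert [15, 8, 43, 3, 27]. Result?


Insertions: 15->slot 1; 8->slot 2; 43->slot 5; 3->slot 3; 27->slot 6
Table: [None, 15, 8, 3, None, 43, 27]


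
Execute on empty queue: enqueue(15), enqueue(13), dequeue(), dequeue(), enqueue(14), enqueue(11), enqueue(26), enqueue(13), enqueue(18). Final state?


enqueue(15) -> [15]
enqueue(13) -> [15, 13]
dequeue() returns 15 -> [13]
dequeue() returns 13 -> []
enqueue(14) -> [14]
enqueue(11) -> [14, 11]
enqueue(26) -> [14, 11, 26]
enqueue(13) -> [14, 11, 26, 13]
enqueue(18) -> [14, 11, 26, 13, 18]
Final queue (front to back): [14, 11, 26, 13, 18]


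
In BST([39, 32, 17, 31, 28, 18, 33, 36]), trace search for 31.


BST root = 39
Search for 31: compare at each node
Path: [39, 32, 17, 31]


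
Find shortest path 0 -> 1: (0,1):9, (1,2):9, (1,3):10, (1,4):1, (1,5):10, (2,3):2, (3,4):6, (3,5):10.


Dijkstra from 0:
Distances: {0: 0, 1: 9, 2: 18, 3: 16, 4: 10, 5: 19}
Shortest distance to 1 = 9, path = [0, 1]


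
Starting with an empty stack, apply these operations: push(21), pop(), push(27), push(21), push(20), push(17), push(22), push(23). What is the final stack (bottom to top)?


push(21) -> [21]
pop() returns 21 -> []
push(27) -> [27]
push(21) -> [27, 21]
push(20) -> [27, 21, 20]
push(17) -> [27, 21, 20, 17]
push(22) -> [27, 21, 20, 17, 22]
push(23) -> [27, 21, 20, 17, 22, 23]
Final stack (bottom to top): [27, 21, 20, 17, 22, 23]


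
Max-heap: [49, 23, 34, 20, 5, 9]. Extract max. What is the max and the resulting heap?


Max = 49
Replace root with last, heapify down
Resulting heap: [34, 23, 9, 20, 5]


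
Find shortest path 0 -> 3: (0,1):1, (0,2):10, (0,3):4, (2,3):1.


Dijkstra from 0:
Distances: {0: 0, 1: 1, 2: 5, 3: 4}
Shortest distance to 3 = 4, path = [0, 3]


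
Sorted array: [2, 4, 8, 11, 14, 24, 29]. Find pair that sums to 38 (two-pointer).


Two pointers: lo=0, hi=6
Found pair: (14, 24) summing to 38


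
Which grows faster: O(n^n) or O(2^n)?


exponential grows slower than n^n
O(2^n) is asymptotically smaller; O(n^n) grows faster


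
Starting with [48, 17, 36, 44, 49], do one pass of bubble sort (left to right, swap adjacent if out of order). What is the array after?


After one pass: [17, 36, 44, 48, 49]


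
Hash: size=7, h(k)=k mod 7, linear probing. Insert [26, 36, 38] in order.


Insertions: 26->slot 5; 36->slot 1; 38->slot 3
Table: [None, 36, None, 38, None, 26, None]


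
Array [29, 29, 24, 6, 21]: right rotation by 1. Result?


Right rotate by 1: [21, 29, 29, 24, 6]


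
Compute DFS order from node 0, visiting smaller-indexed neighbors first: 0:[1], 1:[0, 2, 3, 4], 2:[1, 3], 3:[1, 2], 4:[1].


DFS stack-based: start with [0]
Visit order: [0, 1, 2, 3, 4]


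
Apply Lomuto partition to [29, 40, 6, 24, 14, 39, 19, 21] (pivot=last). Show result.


Elements <= 21 go left of pivot.
Result: [6, 14, 19, 21, 40, 39, 29, 24], pivot at index 3


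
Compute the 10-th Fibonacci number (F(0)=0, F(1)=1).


F(n)=F(n-1)+F(n-2)
...F(8)=21, F(9)=34, F(10)=55


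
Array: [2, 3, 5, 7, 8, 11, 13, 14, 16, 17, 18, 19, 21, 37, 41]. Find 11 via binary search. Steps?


Search for 11:
[0,14] mid=7 arr[7]=14
[0,6] mid=3 arr[3]=7
[4,6] mid=5 arr[5]=11
Total: 3 comparisons


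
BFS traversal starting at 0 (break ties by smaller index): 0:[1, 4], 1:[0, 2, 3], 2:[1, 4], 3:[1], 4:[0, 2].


BFS queue: start with [0]
Visit order: [0, 1, 4, 2, 3]


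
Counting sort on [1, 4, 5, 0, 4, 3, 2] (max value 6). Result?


Count array: [1, 1, 1, 1, 2, 1, 0]
Reconstruct: [0, 1, 2, 3, 4, 4, 5]


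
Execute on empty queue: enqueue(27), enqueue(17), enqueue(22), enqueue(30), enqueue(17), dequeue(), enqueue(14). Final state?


enqueue(27) -> [27]
enqueue(17) -> [27, 17]
enqueue(22) -> [27, 17, 22]
enqueue(30) -> [27, 17, 22, 30]
enqueue(17) -> [27, 17, 22, 30, 17]
dequeue() returns 27 -> [17, 22, 30, 17]
enqueue(14) -> [17, 22, 30, 17, 14]
Final queue (front to back): [17, 22, 30, 17, 14]


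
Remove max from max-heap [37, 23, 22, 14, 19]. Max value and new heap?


Max = 37
Replace root with last, heapify down
Resulting heap: [23, 19, 22, 14]


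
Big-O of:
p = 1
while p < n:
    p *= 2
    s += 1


Per nesting level: O(log n) = O(log n)
Complexity: O(log n)


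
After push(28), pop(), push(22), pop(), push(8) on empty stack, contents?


push(28) -> [28]
pop() returns 28 -> []
push(22) -> [22]
pop() returns 22 -> []
push(8) -> [8]
Final stack (bottom to top): [8]


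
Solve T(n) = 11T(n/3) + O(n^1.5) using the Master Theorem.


a=11, b=3, c=1.5. log_3(11)=2.183 > c=1.5. Case 1: O(n^log_b(a)) = O(n^2.183)
Complexity: O(n^2.183)


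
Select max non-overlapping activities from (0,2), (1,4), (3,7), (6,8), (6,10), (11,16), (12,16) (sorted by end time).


Greedy: pick earliest-ending, then skip overlaps.
Selected (3 activities): [(0, 2), (3, 7), (11, 16)]


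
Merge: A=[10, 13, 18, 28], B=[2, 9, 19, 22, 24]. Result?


Compare heads, take smaller each step.
Merged: [2, 9, 10, 13, 18, 19, 22, 24, 28]


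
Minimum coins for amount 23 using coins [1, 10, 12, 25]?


dp[0]=0; dp[i]=1+min(dp[i-c] for c in coins)
...dp[18]=7, dp[19]=8, dp[20]=2, dp[21]=3, dp[22]=2, dp[23]=3
Minimum coins for 23 = 3


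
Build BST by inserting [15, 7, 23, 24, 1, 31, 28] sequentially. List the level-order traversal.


Root = 15; build tree by BST insertion.
Level-Order traversal: [15, 7, 23, 1, 24, 31, 28]


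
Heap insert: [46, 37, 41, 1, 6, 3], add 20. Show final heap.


Append 20: [46, 37, 41, 1, 6, 3, 20]
Bubble up: no swaps needed
Result: [46, 37, 41, 1, 6, 3, 20]


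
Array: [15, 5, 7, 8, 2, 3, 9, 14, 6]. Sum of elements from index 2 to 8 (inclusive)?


Prefix sums: [0, 15, 20, 27, 35, 37, 40, 49, 63, 69]
Sum[2..8] = prefix[9] - prefix[2] = 69 - 20 = 49


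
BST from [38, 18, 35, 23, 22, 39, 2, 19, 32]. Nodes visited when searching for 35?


BST root = 38
Search for 35: compare at each node
Path: [38, 18, 35]


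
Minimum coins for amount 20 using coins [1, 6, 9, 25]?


dp[0]=0; dp[i]=1+min(dp[i-c] for c in coins)
...dp[15]=2, dp[16]=3, dp[17]=4, dp[18]=2, dp[19]=3, dp[20]=4
Minimum coins for 20 = 4


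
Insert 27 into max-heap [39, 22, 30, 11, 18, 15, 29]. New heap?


Append 27: [39, 22, 30, 11, 18, 15, 29, 27]
Bubble up: swap idx 7(27) with idx 3(11); swap idx 3(27) with idx 1(22)
Result: [39, 27, 30, 22, 18, 15, 29, 11]


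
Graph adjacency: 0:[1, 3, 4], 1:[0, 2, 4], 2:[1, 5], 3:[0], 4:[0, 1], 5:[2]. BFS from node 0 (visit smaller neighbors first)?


BFS queue: start with [0]
Visit order: [0, 1, 3, 4, 2, 5]


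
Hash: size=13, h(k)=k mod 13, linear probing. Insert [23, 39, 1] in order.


Insertions: 23->slot 10; 39->slot 0; 1->slot 1
Table: [39, 1, None, None, None, None, None, None, None, None, 23, None, None]


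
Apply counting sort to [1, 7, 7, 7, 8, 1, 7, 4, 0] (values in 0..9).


Count array: [1, 2, 0, 0, 1, 0, 0, 4, 1, 0]
Reconstruct: [0, 1, 1, 4, 7, 7, 7, 7, 8]


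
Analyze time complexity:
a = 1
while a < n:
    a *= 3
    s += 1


Per nesting level: O(log n) = O(log n)
Complexity: O(log n)


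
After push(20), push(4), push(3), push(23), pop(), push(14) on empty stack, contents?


push(20) -> [20]
push(4) -> [20, 4]
push(3) -> [20, 4, 3]
push(23) -> [20, 4, 3, 23]
pop() returns 23 -> [20, 4, 3]
push(14) -> [20, 4, 3, 14]
Final stack (bottom to top): [20, 4, 3, 14]


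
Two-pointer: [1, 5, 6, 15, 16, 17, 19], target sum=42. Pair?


Two pointers: lo=0, hi=6
No pair sums to 42


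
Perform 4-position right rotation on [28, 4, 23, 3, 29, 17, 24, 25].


Right rotate by 4: [29, 17, 24, 25, 28, 4, 23, 3]


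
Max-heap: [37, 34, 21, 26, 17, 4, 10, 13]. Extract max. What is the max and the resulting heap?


Max = 37
Replace root with last, heapify down
Resulting heap: [34, 26, 21, 13, 17, 4, 10]


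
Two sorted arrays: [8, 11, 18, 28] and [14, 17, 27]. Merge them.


Compare heads, take smaller each step.
Merged: [8, 11, 14, 17, 18, 27, 28]


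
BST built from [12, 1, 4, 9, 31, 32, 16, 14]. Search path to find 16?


BST root = 12
Search for 16: compare at each node
Path: [12, 31, 16]


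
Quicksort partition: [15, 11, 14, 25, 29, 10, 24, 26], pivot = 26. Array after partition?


Elements <= 26 go left of pivot.
Result: [15, 11, 14, 25, 10, 24, 26, 29], pivot at index 6


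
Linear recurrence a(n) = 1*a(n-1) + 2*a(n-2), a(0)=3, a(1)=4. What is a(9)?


Build bottom-up:
...a(7)=298, a(8)=598, a(9)=1*598+2*298=1194


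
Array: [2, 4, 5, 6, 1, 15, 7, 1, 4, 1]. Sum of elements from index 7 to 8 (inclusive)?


Prefix sums: [0, 2, 6, 11, 17, 18, 33, 40, 41, 45, 46]
Sum[7..8] = prefix[9] - prefix[7] = 45 - 40 = 5


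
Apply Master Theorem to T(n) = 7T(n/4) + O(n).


a=7, b=4, c=1. log_4(7)=1.404 > c=1. Case 1: O(n^log_b(a)) = O(n^1.404)
Complexity: O(n^1.404)


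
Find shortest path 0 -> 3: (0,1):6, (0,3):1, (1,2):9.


Dijkstra from 0:
Distances: {0: 0, 1: 6, 2: 15, 3: 1}
Shortest distance to 3 = 1, path = [0, 3]


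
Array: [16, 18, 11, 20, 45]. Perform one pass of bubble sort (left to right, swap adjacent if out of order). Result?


After one pass: [16, 11, 18, 20, 45]


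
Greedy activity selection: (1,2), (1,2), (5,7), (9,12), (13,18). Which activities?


Greedy: pick earliest-ending, then skip overlaps.
Selected (4 activities): [(1, 2), (5, 7), (9, 12), (13, 18)]


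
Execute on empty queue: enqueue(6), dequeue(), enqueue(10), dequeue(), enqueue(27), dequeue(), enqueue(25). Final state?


enqueue(6) -> [6]
dequeue() returns 6 -> []
enqueue(10) -> [10]
dequeue() returns 10 -> []
enqueue(27) -> [27]
dequeue() returns 27 -> []
enqueue(25) -> [25]
Final queue (front to back): [25]


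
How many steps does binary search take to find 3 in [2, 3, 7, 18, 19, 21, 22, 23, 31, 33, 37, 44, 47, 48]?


Search for 3:
[0,13] mid=6 arr[6]=22
[0,5] mid=2 arr[2]=7
[0,1] mid=0 arr[0]=2
[1,1] mid=1 arr[1]=3
Total: 4 comparisons


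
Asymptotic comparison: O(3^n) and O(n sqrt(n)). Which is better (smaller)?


n^1.5 grows slower than exponential (base 3)
O(n sqrt(n)) is asymptotically smaller; O(3^n) grows faster


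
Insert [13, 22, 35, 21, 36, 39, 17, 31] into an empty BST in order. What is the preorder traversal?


Root = 13; build tree by BST insertion.
Preorder traversal: [13, 22, 21, 17, 35, 31, 36, 39]


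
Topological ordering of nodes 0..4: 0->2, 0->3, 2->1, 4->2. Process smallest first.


Kahn's algorithm, process smallest node first
Order: [0, 3, 4, 2, 1]


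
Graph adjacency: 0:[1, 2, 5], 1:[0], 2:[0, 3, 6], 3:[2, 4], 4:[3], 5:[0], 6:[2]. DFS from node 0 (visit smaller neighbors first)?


DFS stack-based: start with [0]
Visit order: [0, 1, 2, 3, 4, 6, 5]


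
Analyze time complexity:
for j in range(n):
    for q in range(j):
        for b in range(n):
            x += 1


Per nesting level: O(n) * O(n) [triangular over j] * O(n) = O(n^3)
Complexity: O(n^3)


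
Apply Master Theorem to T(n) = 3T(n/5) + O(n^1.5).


a=3, b=5, c=1.5. log_5(3)=0.683 < c=1.5. Case 3: O(n^c) = O(n^1.500)
Complexity: O(n^1.500)


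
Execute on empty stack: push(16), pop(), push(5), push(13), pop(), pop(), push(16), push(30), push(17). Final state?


push(16) -> [16]
pop() returns 16 -> []
push(5) -> [5]
push(13) -> [5, 13]
pop() returns 13 -> [5]
pop() returns 5 -> []
push(16) -> [16]
push(30) -> [16, 30]
push(17) -> [16, 30, 17]
Final stack (bottom to top): [16, 30, 17]


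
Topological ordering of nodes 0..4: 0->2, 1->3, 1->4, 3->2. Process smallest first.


Kahn's algorithm, process smallest node first
Order: [0, 1, 3, 2, 4]


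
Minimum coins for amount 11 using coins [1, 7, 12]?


dp[0]=0; dp[i]=1+min(dp[i-c] for c in coins)
...dp[6]=6, dp[7]=1, dp[8]=2, dp[9]=3, dp[10]=4, dp[11]=5
Minimum coins for 11 = 5


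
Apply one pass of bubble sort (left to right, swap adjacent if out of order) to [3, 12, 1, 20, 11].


After one pass: [3, 1, 12, 11, 20]


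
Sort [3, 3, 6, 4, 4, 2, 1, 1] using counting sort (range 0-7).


Count array: [0, 2, 1, 2, 2, 0, 1, 0]
Reconstruct: [1, 1, 2, 3, 3, 4, 4, 6]


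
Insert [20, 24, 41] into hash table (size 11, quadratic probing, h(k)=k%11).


Insertions: 20->slot 9; 24->slot 2; 41->slot 8
Table: [None, None, 24, None, None, None, None, None, 41, 20, None]


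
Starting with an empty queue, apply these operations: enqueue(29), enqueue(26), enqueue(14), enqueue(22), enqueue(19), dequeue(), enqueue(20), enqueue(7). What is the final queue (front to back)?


enqueue(29) -> [29]
enqueue(26) -> [29, 26]
enqueue(14) -> [29, 26, 14]
enqueue(22) -> [29, 26, 14, 22]
enqueue(19) -> [29, 26, 14, 22, 19]
dequeue() returns 29 -> [26, 14, 22, 19]
enqueue(20) -> [26, 14, 22, 19, 20]
enqueue(7) -> [26, 14, 22, 19, 20, 7]
Final queue (front to back): [26, 14, 22, 19, 20, 7]


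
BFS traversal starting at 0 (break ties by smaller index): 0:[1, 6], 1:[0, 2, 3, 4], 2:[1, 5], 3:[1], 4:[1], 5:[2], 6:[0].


BFS queue: start with [0]
Visit order: [0, 1, 6, 2, 3, 4, 5]


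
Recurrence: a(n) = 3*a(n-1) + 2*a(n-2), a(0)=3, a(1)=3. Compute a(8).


Build bottom-up:
...a(6)=2319, a(7)=8259, a(8)=3*8259+2*2319=29415


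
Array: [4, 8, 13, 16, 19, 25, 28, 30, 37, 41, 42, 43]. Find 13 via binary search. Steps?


Search for 13:
[0,11] mid=5 arr[5]=25
[0,4] mid=2 arr[2]=13
Total: 2 comparisons


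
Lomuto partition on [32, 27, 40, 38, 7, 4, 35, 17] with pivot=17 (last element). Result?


Elements <= 17 go left of pivot.
Result: [7, 4, 17, 38, 32, 27, 35, 40], pivot at index 2


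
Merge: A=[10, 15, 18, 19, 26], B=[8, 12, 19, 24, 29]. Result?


Compare heads, take smaller each step.
Merged: [8, 10, 12, 15, 18, 19, 19, 24, 26, 29]


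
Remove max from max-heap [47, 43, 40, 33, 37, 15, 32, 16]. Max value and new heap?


Max = 47
Replace root with last, heapify down
Resulting heap: [43, 37, 40, 33, 16, 15, 32]


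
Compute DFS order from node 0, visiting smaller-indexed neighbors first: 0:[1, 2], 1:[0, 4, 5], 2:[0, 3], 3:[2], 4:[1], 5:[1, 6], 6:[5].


DFS stack-based: start with [0]
Visit order: [0, 1, 4, 5, 6, 2, 3]


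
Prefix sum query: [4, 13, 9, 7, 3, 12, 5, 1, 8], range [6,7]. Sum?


Prefix sums: [0, 4, 17, 26, 33, 36, 48, 53, 54, 62]
Sum[6..7] = prefix[8] - prefix[6] = 54 - 48 = 6


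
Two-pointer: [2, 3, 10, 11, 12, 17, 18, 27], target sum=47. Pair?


Two pointers: lo=0, hi=7
No pair sums to 47


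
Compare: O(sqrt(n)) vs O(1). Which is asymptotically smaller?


constant grows slower than sublinear
O(1) is asymptotically smaller; O(sqrt(n)) grows faster


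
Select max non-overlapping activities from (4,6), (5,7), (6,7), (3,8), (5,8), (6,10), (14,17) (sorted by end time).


Greedy: pick earliest-ending, then skip overlaps.
Selected (3 activities): [(4, 6), (6, 7), (14, 17)]


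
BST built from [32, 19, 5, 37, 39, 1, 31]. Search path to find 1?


BST root = 32
Search for 1: compare at each node
Path: [32, 19, 5, 1]


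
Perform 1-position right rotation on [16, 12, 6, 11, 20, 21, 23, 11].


Right rotate by 1: [11, 16, 12, 6, 11, 20, 21, 23]


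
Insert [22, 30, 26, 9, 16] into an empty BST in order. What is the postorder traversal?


Root = 22; build tree by BST insertion.
Postorder traversal: [16, 9, 26, 30, 22]


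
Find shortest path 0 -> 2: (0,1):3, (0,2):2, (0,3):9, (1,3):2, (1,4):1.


Dijkstra from 0:
Distances: {0: 0, 1: 3, 2: 2, 3: 5, 4: 4}
Shortest distance to 2 = 2, path = [0, 2]


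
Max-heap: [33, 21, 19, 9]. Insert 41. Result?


Append 41: [33, 21, 19, 9, 41]
Bubble up: swap idx 4(41) with idx 1(21); swap idx 1(41) with idx 0(33)
Result: [41, 33, 19, 9, 21]


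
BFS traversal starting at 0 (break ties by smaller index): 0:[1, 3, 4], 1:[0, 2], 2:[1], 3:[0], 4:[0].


BFS queue: start with [0]
Visit order: [0, 1, 3, 4, 2]


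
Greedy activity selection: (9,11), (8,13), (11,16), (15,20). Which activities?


Greedy: pick earliest-ending, then skip overlaps.
Selected (2 activities): [(9, 11), (11, 16)]


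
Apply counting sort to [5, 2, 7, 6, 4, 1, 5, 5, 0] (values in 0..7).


Count array: [1, 1, 1, 0, 1, 3, 1, 1]
Reconstruct: [0, 1, 2, 4, 5, 5, 5, 6, 7]


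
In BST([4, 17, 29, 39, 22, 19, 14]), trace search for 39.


BST root = 4
Search for 39: compare at each node
Path: [4, 17, 29, 39]


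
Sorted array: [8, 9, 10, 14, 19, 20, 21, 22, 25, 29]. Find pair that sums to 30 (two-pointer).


Two pointers: lo=0, hi=9
Found pair: (8, 22) summing to 30


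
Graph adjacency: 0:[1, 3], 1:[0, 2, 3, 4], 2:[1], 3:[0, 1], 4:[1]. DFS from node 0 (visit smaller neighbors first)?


DFS stack-based: start with [0]
Visit order: [0, 1, 2, 3, 4]


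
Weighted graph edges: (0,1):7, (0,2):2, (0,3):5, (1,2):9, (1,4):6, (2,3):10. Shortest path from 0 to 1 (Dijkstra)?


Dijkstra from 0:
Distances: {0: 0, 1: 7, 2: 2, 3: 5, 4: 13}
Shortest distance to 1 = 7, path = [0, 1]


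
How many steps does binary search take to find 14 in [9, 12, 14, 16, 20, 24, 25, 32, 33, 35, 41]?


Search for 14:
[0,10] mid=5 arr[5]=24
[0,4] mid=2 arr[2]=14
Total: 2 comparisons


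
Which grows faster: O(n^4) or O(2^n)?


quartic grows slower than exponential
O(n^4) is asymptotically smaller; O(2^n) grows faster


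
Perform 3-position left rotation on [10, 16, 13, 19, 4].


Left rotate by 3: [19, 4, 10, 16, 13]


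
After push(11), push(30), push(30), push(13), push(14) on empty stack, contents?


push(11) -> [11]
push(30) -> [11, 30]
push(30) -> [11, 30, 30]
push(13) -> [11, 30, 30, 13]
push(14) -> [11, 30, 30, 13, 14]
Final stack (bottom to top): [11, 30, 30, 13, 14]


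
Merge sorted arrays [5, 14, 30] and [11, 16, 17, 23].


Compare heads, take smaller each step.
Merged: [5, 11, 14, 16, 17, 23, 30]


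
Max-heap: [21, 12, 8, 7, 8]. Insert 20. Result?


Append 20: [21, 12, 8, 7, 8, 20]
Bubble up: swap idx 5(20) with idx 2(8)
Result: [21, 12, 20, 7, 8, 8]


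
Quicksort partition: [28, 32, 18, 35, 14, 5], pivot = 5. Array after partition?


Elements <= 5 go left of pivot.
Result: [5, 32, 18, 35, 14, 28], pivot at index 0


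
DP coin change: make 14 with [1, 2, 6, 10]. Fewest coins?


dp[0]=0; dp[i]=1+min(dp[i-c] for c in coins)
...dp[9]=3, dp[10]=1, dp[11]=2, dp[12]=2, dp[13]=3, dp[14]=3
Minimum coins for 14 = 3


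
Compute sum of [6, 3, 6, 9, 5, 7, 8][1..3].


Prefix sums: [0, 6, 9, 15, 24, 29, 36, 44]
Sum[1..3] = prefix[4] - prefix[1] = 24 - 6 = 18


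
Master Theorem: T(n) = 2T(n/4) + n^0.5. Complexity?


a=2, b=4, c=0.5. log_4(2)=0.5 = c=0.5. Case 2: O(n^c log n) = O(sqrt(n) log n)
Complexity: O(sqrt(n) log n)


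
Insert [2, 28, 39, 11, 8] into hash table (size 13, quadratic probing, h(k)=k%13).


Insertions: 2->slot 2; 28->slot 3; 39->slot 0; 11->slot 11; 8->slot 8
Table: [39, None, 2, 28, None, None, None, None, 8, None, None, 11, None]


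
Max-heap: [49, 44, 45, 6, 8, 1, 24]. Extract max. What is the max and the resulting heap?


Max = 49
Replace root with last, heapify down
Resulting heap: [45, 44, 24, 6, 8, 1]


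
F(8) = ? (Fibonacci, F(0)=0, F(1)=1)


F(n)=F(n-1)+F(n-2)
...F(6)=8, F(7)=13, F(8)=21


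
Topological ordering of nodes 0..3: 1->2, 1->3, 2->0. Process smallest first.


Kahn's algorithm, process smallest node first
Order: [1, 2, 0, 3]


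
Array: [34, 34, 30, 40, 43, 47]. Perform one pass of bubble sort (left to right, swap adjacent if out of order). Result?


After one pass: [34, 30, 34, 40, 43, 47]


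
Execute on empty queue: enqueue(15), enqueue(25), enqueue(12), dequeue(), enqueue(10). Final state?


enqueue(15) -> [15]
enqueue(25) -> [15, 25]
enqueue(12) -> [15, 25, 12]
dequeue() returns 15 -> [25, 12]
enqueue(10) -> [25, 12, 10]
Final queue (front to back): [25, 12, 10]


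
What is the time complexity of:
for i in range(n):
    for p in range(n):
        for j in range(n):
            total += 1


Per nesting level: O(n) * O(n) * O(n) = O(n^3)
Complexity: O(n^3)


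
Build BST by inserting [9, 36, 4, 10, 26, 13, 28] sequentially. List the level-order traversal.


Root = 9; build tree by BST insertion.
Level-Order traversal: [9, 4, 36, 10, 26, 13, 28]


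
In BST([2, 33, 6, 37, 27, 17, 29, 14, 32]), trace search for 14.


BST root = 2
Search for 14: compare at each node
Path: [2, 33, 6, 27, 17, 14]


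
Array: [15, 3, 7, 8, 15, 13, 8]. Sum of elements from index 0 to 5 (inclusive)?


Prefix sums: [0, 15, 18, 25, 33, 48, 61, 69]
Sum[0..5] = prefix[6] - prefix[0] = 61 - 0 = 61


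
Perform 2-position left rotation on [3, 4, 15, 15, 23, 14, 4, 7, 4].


Left rotate by 2: [15, 15, 23, 14, 4, 7, 4, 3, 4]


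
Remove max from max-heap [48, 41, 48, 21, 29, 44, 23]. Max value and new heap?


Max = 48
Replace root with last, heapify down
Resulting heap: [48, 41, 44, 21, 29, 23]


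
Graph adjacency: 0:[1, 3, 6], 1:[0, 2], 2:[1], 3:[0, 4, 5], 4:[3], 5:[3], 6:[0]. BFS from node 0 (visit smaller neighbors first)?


BFS queue: start with [0]
Visit order: [0, 1, 3, 6, 2, 4, 5]


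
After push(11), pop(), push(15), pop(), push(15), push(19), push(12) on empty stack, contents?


push(11) -> [11]
pop() returns 11 -> []
push(15) -> [15]
pop() returns 15 -> []
push(15) -> [15]
push(19) -> [15, 19]
push(12) -> [15, 19, 12]
Final stack (bottom to top): [15, 19, 12]


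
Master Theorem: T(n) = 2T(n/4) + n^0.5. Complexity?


a=2, b=4, c=0.5. log_4(2)=0.5 = c=0.5. Case 2: O(n^c log n) = O(sqrt(n) log n)
Complexity: O(sqrt(n) log n)


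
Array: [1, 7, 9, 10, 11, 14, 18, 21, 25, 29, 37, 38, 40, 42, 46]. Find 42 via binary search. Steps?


Search for 42:
[0,14] mid=7 arr[7]=21
[8,14] mid=11 arr[11]=38
[12,14] mid=13 arr[13]=42
Total: 3 comparisons


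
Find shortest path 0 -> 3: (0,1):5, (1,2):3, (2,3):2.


Dijkstra from 0:
Distances: {0: 0, 1: 5, 2: 8, 3: 10}
Shortest distance to 3 = 10, path = [0, 1, 2, 3]


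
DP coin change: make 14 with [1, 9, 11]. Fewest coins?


dp[0]=0; dp[i]=1+min(dp[i-c] for c in coins)
...dp[9]=1, dp[10]=2, dp[11]=1, dp[12]=2, dp[13]=3, dp[14]=4
Minimum coins for 14 = 4


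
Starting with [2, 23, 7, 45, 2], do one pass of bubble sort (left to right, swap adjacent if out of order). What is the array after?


After one pass: [2, 7, 23, 2, 45]


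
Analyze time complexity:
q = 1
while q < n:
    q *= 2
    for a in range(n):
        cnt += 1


Per nesting level: O(log n) * O(n) = O(n log n)
Complexity: O(n log n)


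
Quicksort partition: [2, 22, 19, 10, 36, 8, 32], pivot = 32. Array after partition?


Elements <= 32 go left of pivot.
Result: [2, 22, 19, 10, 8, 32, 36], pivot at index 5


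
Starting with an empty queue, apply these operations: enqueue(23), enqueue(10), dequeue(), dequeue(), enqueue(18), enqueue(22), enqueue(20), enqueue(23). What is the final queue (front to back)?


enqueue(23) -> [23]
enqueue(10) -> [23, 10]
dequeue() returns 23 -> [10]
dequeue() returns 10 -> []
enqueue(18) -> [18]
enqueue(22) -> [18, 22]
enqueue(20) -> [18, 22, 20]
enqueue(23) -> [18, 22, 20, 23]
Final queue (front to back): [18, 22, 20, 23]


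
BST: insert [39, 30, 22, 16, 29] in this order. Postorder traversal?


Root = 39; build tree by BST insertion.
Postorder traversal: [16, 29, 22, 30, 39]


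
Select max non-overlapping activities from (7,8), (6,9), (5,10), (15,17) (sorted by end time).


Greedy: pick earliest-ending, then skip overlaps.
Selected (2 activities): [(7, 8), (15, 17)]


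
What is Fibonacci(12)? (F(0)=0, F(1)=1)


F(n)=F(n-1)+F(n-2)
...F(10)=55, F(11)=89, F(12)=144


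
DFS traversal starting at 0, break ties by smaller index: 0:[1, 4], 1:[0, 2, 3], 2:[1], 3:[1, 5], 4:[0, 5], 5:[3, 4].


DFS stack-based: start with [0]
Visit order: [0, 1, 2, 3, 5, 4]


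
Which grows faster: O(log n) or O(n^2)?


logarithmic grows slower than quadratic
O(log n) is asymptotically smaller; O(n^2) grows faster


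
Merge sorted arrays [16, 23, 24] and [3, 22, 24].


Compare heads, take smaller each step.
Merged: [3, 16, 22, 23, 24, 24]


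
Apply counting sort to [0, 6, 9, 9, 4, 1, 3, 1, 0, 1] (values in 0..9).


Count array: [2, 3, 0, 1, 1, 0, 1, 0, 0, 2]
Reconstruct: [0, 0, 1, 1, 1, 3, 4, 6, 9, 9]


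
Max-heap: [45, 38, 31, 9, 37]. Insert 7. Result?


Append 7: [45, 38, 31, 9, 37, 7]
Bubble up: no swaps needed
Result: [45, 38, 31, 9, 37, 7]


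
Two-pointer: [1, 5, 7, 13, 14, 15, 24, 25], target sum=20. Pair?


Two pointers: lo=0, hi=7
Found pair: (5, 15) summing to 20


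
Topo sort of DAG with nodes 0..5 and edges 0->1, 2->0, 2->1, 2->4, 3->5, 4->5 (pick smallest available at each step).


Kahn's algorithm, process smallest node first
Order: [2, 0, 1, 3, 4, 5]


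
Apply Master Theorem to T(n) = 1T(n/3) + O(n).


a=1, b=3, c=1. log_3(1)=0 < c=1. Case 3: O(n^c) = O(n)
Complexity: O(n)


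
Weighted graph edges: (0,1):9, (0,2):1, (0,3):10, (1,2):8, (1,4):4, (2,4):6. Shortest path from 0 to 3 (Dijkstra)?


Dijkstra from 0:
Distances: {0: 0, 1: 9, 2: 1, 3: 10, 4: 7}
Shortest distance to 3 = 10, path = [0, 3]


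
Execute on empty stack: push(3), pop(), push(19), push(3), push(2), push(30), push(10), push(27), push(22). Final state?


push(3) -> [3]
pop() returns 3 -> []
push(19) -> [19]
push(3) -> [19, 3]
push(2) -> [19, 3, 2]
push(30) -> [19, 3, 2, 30]
push(10) -> [19, 3, 2, 30, 10]
push(27) -> [19, 3, 2, 30, 10, 27]
push(22) -> [19, 3, 2, 30, 10, 27, 22]
Final stack (bottom to top): [19, 3, 2, 30, 10, 27, 22]


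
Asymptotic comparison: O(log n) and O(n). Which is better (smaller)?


logarithmic grows slower than linear
O(log n) is asymptotically smaller; O(n) grows faster


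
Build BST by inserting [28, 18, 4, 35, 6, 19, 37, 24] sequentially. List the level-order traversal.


Root = 28; build tree by BST insertion.
Level-Order traversal: [28, 18, 35, 4, 19, 37, 6, 24]


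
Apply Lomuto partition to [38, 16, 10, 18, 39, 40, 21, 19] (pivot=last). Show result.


Elements <= 19 go left of pivot.
Result: [16, 10, 18, 19, 39, 40, 21, 38], pivot at index 3


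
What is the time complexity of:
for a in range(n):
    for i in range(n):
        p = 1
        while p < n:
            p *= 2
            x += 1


Per nesting level: O(n) * O(n) * O(log n) = O(n^2 log n)
Complexity: O(n^2 log n)


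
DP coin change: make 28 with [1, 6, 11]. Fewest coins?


dp[0]=0; dp[i]=1+min(dp[i-c] for c in coins)
...dp[23]=3, dp[24]=4, dp[25]=5, dp[26]=6, dp[27]=7, dp[28]=3
Minimum coins for 28 = 3


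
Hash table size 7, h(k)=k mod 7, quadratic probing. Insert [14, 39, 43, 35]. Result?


Insertions: 14->slot 0; 39->slot 4; 43->slot 1; 35->slot 2
Table: [14, 43, 35, None, 39, None, None]


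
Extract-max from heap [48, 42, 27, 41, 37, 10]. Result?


Max = 48
Replace root with last, heapify down
Resulting heap: [42, 41, 27, 10, 37]


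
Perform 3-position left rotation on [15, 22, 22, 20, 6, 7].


Left rotate by 3: [20, 6, 7, 15, 22, 22]


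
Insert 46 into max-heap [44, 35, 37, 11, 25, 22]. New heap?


Append 46: [44, 35, 37, 11, 25, 22, 46]
Bubble up: swap idx 6(46) with idx 2(37); swap idx 2(46) with idx 0(44)
Result: [46, 35, 44, 11, 25, 22, 37]


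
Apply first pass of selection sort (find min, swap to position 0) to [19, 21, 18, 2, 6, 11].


After one pass: [2, 21, 18, 19, 6, 11]


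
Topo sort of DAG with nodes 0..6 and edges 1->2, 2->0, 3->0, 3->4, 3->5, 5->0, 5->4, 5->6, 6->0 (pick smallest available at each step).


Kahn's algorithm, process smallest node first
Order: [1, 2, 3, 5, 4, 6, 0]


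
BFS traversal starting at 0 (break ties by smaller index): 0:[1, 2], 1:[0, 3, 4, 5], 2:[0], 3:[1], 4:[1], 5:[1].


BFS queue: start with [0]
Visit order: [0, 1, 2, 3, 4, 5]


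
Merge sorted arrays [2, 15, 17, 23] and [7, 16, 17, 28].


Compare heads, take smaller each step.
Merged: [2, 7, 15, 16, 17, 17, 23, 28]


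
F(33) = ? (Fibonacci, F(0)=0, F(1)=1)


F(n)=F(n-1)+F(n-2)
...F(31)=1346269, F(32)=2178309, F(33)=3524578


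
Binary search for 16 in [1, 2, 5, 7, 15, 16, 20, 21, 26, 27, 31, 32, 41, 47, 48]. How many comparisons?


Search for 16:
[0,14] mid=7 arr[7]=21
[0,6] mid=3 arr[3]=7
[4,6] mid=5 arr[5]=16
Total: 3 comparisons


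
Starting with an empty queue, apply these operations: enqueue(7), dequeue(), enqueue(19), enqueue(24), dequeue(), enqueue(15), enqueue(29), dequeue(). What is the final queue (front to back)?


enqueue(7) -> [7]
dequeue() returns 7 -> []
enqueue(19) -> [19]
enqueue(24) -> [19, 24]
dequeue() returns 19 -> [24]
enqueue(15) -> [24, 15]
enqueue(29) -> [24, 15, 29]
dequeue() returns 24 -> [15, 29]
Final queue (front to back): [15, 29]


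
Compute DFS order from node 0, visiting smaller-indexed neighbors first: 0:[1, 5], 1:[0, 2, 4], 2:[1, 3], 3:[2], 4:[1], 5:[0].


DFS stack-based: start with [0]
Visit order: [0, 1, 2, 3, 4, 5]


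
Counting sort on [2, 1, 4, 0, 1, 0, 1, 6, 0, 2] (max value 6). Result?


Count array: [3, 3, 2, 0, 1, 0, 1]
Reconstruct: [0, 0, 0, 1, 1, 1, 2, 2, 4, 6]


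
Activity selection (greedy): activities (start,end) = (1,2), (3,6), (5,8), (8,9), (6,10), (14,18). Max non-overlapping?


Greedy: pick earliest-ending, then skip overlaps.
Selected (4 activities): [(1, 2), (3, 6), (8, 9), (14, 18)]


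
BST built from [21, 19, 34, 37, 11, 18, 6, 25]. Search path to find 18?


BST root = 21
Search for 18: compare at each node
Path: [21, 19, 11, 18]


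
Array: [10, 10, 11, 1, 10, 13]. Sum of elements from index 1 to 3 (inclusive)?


Prefix sums: [0, 10, 20, 31, 32, 42, 55]
Sum[1..3] = prefix[4] - prefix[1] = 32 - 10 = 22


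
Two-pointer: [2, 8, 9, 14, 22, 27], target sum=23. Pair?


Two pointers: lo=0, hi=5
Found pair: (9, 14) summing to 23


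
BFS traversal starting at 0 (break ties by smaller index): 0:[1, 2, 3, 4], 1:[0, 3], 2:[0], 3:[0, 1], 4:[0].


BFS queue: start with [0]
Visit order: [0, 1, 2, 3, 4]


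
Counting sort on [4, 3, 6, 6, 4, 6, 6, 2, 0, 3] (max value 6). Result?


Count array: [1, 0, 1, 2, 2, 0, 4]
Reconstruct: [0, 2, 3, 3, 4, 4, 6, 6, 6, 6]


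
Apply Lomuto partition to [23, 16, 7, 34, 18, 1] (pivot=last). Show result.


Elements <= 1 go left of pivot.
Result: [1, 16, 7, 34, 18, 23], pivot at index 0


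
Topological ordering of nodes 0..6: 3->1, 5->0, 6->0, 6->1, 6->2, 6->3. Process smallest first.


Kahn's algorithm, process smallest node first
Order: [4, 5, 6, 0, 2, 3, 1]


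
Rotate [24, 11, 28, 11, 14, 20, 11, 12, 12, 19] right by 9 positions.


Right rotate by 9: [11, 28, 11, 14, 20, 11, 12, 12, 19, 24]


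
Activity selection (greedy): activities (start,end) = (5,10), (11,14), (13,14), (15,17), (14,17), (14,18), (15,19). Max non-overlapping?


Greedy: pick earliest-ending, then skip overlaps.
Selected (3 activities): [(5, 10), (11, 14), (15, 17)]


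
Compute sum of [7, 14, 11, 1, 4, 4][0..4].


Prefix sums: [0, 7, 21, 32, 33, 37, 41]
Sum[0..4] = prefix[5] - prefix[0] = 37 - 0 = 37


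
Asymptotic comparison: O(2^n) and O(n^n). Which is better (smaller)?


exponential grows slower than n^n
O(2^n) is asymptotically smaller; O(n^n) grows faster


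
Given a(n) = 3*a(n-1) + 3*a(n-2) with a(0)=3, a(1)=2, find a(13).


Build bottom-up:
...a(11)=2220291, a(12)=8417763, a(13)=3*8417763+3*2220291=31914162


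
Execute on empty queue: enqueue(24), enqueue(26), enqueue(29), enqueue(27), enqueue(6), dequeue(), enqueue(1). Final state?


enqueue(24) -> [24]
enqueue(26) -> [24, 26]
enqueue(29) -> [24, 26, 29]
enqueue(27) -> [24, 26, 29, 27]
enqueue(6) -> [24, 26, 29, 27, 6]
dequeue() returns 24 -> [26, 29, 27, 6]
enqueue(1) -> [26, 29, 27, 6, 1]
Final queue (front to back): [26, 29, 27, 6, 1]


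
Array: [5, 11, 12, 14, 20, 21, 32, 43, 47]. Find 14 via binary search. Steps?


Search for 14:
[0,8] mid=4 arr[4]=20
[0,3] mid=1 arr[1]=11
[2,3] mid=2 arr[2]=12
[3,3] mid=3 arr[3]=14
Total: 4 comparisons


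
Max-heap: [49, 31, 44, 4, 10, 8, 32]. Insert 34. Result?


Append 34: [49, 31, 44, 4, 10, 8, 32, 34]
Bubble up: swap idx 7(34) with idx 3(4); swap idx 3(34) with idx 1(31)
Result: [49, 34, 44, 31, 10, 8, 32, 4]


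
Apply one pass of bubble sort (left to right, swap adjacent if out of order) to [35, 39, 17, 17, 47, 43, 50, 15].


After one pass: [35, 17, 17, 39, 43, 47, 15, 50]


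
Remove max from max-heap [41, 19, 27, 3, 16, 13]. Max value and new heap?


Max = 41
Replace root with last, heapify down
Resulting heap: [27, 19, 13, 3, 16]


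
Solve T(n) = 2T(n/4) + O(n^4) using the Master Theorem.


a=2, b=4, c=4. log_4(2)=0.5 < c=4. Case 3: O(n^c) = O(n^4)
Complexity: O(n^4)


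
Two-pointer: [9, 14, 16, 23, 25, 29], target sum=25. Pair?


Two pointers: lo=0, hi=5
Found pair: (9, 16) summing to 25


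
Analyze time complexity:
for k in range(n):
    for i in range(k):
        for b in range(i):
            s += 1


Per nesting level: O(n) * O(n) [triangular over k] * O(n) [triangular over i] = O(n^3)
Complexity: O(n^3)


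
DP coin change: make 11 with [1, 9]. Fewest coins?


dp[0]=0; dp[i]=1+min(dp[i-c] for c in coins)
...dp[6]=6, dp[7]=7, dp[8]=8, dp[9]=1, dp[10]=2, dp[11]=3
Minimum coins for 11 = 3


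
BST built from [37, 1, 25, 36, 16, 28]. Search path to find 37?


BST root = 37
Search for 37: compare at each node
Path: [37]


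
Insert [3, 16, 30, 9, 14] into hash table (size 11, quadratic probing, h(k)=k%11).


Insertions: 3->slot 3; 16->slot 5; 30->slot 8; 9->slot 9; 14->slot 4
Table: [None, None, None, 3, 14, 16, None, None, 30, 9, None]


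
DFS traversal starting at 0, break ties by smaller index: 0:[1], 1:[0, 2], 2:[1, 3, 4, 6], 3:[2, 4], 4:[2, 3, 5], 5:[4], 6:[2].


DFS stack-based: start with [0]
Visit order: [0, 1, 2, 3, 4, 5, 6]


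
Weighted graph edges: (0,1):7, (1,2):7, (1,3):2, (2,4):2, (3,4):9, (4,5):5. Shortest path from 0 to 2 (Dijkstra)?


Dijkstra from 0:
Distances: {0: 0, 1: 7, 2: 14, 3: 9, 4: 16, 5: 21}
Shortest distance to 2 = 14, path = [0, 1, 2]


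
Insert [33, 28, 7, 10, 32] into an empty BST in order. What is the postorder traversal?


Root = 33; build tree by BST insertion.
Postorder traversal: [10, 7, 32, 28, 33]


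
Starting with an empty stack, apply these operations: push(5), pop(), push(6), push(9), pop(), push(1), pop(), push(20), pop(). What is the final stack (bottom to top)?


push(5) -> [5]
pop() returns 5 -> []
push(6) -> [6]
push(9) -> [6, 9]
pop() returns 9 -> [6]
push(1) -> [6, 1]
pop() returns 1 -> [6]
push(20) -> [6, 20]
pop() returns 20 -> [6]
Final stack (bottom to top): [6]


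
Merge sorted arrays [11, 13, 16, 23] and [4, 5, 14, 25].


Compare heads, take smaller each step.
Merged: [4, 5, 11, 13, 14, 16, 23, 25]


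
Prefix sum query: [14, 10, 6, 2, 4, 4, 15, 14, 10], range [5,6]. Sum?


Prefix sums: [0, 14, 24, 30, 32, 36, 40, 55, 69, 79]
Sum[5..6] = prefix[7] - prefix[5] = 55 - 36 = 19


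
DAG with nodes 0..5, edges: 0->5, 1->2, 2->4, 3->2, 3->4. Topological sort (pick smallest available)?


Kahn's algorithm, process smallest node first
Order: [0, 1, 3, 2, 4, 5]


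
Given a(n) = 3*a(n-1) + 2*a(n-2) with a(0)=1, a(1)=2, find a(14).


Build bottom-up:
...a(12)=2587924, a(13)=9217028, a(14)=3*9217028+2*2587924=32826932


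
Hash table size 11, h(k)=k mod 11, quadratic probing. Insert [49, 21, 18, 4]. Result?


Insertions: 49->slot 5; 21->slot 10; 18->slot 7; 4->slot 4
Table: [None, None, None, None, 4, 49, None, 18, None, None, 21]


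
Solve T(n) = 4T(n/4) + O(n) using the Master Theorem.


a=4, b=4, c=1. log_4(4)=1 = c=1. Case 2: O(n^c log n) = O(n log n)
Complexity: O(n log n)


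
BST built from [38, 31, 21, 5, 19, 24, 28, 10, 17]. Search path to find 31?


BST root = 38
Search for 31: compare at each node
Path: [38, 31]


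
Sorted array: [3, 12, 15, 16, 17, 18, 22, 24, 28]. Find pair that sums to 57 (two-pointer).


Two pointers: lo=0, hi=8
No pair sums to 57


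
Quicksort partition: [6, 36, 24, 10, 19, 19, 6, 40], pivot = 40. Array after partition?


Elements <= 40 go left of pivot.
Result: [6, 36, 24, 10, 19, 19, 6, 40], pivot at index 7


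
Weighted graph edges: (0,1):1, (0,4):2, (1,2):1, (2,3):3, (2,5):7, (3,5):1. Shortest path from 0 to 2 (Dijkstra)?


Dijkstra from 0:
Distances: {0: 0, 1: 1, 2: 2, 3: 5, 4: 2, 5: 6}
Shortest distance to 2 = 2, path = [0, 1, 2]


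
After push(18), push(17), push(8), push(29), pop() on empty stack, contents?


push(18) -> [18]
push(17) -> [18, 17]
push(8) -> [18, 17, 8]
push(29) -> [18, 17, 8, 29]
pop() returns 29 -> [18, 17, 8]
Final stack (bottom to top): [18, 17, 8]


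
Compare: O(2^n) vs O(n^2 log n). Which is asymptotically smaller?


n^2 log n grows slower than exponential
O(n^2 log n) is asymptotically smaller; O(2^n) grows faster


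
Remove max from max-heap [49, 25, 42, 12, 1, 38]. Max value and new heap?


Max = 49
Replace root with last, heapify down
Resulting heap: [42, 25, 38, 12, 1]


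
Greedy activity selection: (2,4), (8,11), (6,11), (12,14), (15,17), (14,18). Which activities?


Greedy: pick earliest-ending, then skip overlaps.
Selected (4 activities): [(2, 4), (8, 11), (12, 14), (15, 17)]


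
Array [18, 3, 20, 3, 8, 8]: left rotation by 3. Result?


Left rotate by 3: [3, 8, 8, 18, 3, 20]


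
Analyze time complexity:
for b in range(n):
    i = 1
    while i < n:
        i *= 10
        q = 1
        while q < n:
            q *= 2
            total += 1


Per nesting level: O(n) * O(log n) * O(log n) = O(n (log n)^2)
Complexity: O(n (log n)^2)


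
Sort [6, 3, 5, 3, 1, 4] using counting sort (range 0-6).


Count array: [0, 1, 0, 2, 1, 1, 1]
Reconstruct: [1, 3, 3, 4, 5, 6]
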